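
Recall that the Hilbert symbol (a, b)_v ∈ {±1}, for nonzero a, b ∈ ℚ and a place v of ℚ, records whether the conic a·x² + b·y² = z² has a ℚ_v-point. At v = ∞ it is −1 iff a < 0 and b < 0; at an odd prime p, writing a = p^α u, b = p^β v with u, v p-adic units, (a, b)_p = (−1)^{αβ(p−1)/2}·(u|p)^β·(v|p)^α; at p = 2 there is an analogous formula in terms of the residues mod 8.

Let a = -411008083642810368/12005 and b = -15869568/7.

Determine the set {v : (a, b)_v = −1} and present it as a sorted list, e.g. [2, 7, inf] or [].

[2, 11, 17, inf]

Mod squares: a ≡ -510, b ≡ -6006. Check v ∈ {∞, 2, 3, 5, 7, 11, 13, 17}.
v=∞: -510 < 0 and -6006 < 0  ⇒  (a,b)_∞ = -1.
v=5: a=5^-1·(≡2), b=5^0·(≡1) mod 5; (2|5)=-1, (1|5)=+1; (−1)^{-1·0·2}·(-1)^0·(+1)^-1 = +1.
v=3: a=3^3·(≡1), b=3^1·(≡2) mod 3; (1|3)=+1, (2|3)=-1; (−1)^{3·1·1}·(+1)^1·(-1)^3 = +1.
v=2: v_2(a)=19, v_2(b)=7; units ≡ 1, 5 (mod 8); ε·ε+αω+βω = 0·0+19·1+7·0 ≡ 1  ⇒  (a,b)_2 = -1.
v=17: a=17^5·(≡8), b=17^2·(≡7) mod 17; (8|17)=+1, (7|17)=-1; (−1)^{5·2·8}·(+1)^2·(-1)^5 = -1.
v=11: a=11^2·(≡8), b=11^1·(≡4) mod 11; (8|11)=-1, (4|11)=+1; (−1)^{2·1·5}·(-1)^1·(+1)^2 = -1.
v=13: a=13^2·(≡9), b=13^1·(≡6) mod 13; (9|13)=+1, (6|13)=-1; (−1)^{2·1·6}·(+1)^1·(-1)^2 = +1.
v=7: a=7^-4·(≡4), b=7^-1·(≡6) mod 7; (4|7)=+1, (6|7)=-1; (−1)^{-4·-1·3}·(+1)^-1·(-1)^-4 = +1.
|Ram(-510, -6006)| = 4, even; anisotropic at {2, 11, 17, ∞}.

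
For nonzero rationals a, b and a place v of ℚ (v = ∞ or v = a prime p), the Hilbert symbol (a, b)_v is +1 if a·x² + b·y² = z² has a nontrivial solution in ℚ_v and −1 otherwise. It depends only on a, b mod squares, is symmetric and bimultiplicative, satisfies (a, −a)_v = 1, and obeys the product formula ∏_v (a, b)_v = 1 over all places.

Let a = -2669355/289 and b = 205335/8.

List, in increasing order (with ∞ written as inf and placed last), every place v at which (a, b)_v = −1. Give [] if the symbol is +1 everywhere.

(a, b) ≡ (-195, 30) mod (ℚ^×)²; places V = {2, 3, 5, 13, 17, ∞}.
(a,b)_13: α=3, u≡11; β=2, v≡4 (mod 13); (11|13)=-1, (4|13)=+1; sign (−1)^0·-1^2·+1^3 = +1.
(a,b)_17: α=-2, u≡2; β=0, v≡16 (mod 17); (2|17)=+1, (16|17)=+1; sign (−1)^0·+1^0·+1^-2 = +1.
(a,b)_5: α=1, u≡1; β=1, v≡4 (mod 5); (1|5)=+1, (4|5)=+1; sign (−1)^0·+1^1·+1^1 = +1.
(a,b)_2: α=0, β=-3; u≡5, v≡7 (mod 8); ε(u)ε(v)=0·1, αω(v)=0·0, βω(u)=-3·1; sum ≡ 1  ⇒  -1.
(a,b)_3: α=5, u≡1; β=5, v≡1 (mod 3); (1|3)=+1, (1|3)=+1; sign (−1)^1·+1^5·+1^5 = -1.
(a,b)_∞: sgn(-195)=−, sgn(30)=+, so +1.
|Ram(-195, 30)| = 2, even; anisotropic at {2, 3}.

[2, 3]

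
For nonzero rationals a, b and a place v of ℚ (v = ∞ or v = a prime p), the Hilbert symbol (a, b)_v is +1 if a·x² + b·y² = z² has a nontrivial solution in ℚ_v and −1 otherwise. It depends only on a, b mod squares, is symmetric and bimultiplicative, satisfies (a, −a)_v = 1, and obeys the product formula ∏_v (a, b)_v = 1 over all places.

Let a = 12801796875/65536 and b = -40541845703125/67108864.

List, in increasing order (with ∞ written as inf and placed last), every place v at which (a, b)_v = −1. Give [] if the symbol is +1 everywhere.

(a, b) ≡ (35, -85) mod (ℚ^×)²; places V = {2, 3, 5, 7, 13, 17, ∞}.
(a,b)_13: α=0, u≡12; β=2, v≡2 (mod 13); (12|13)=+1, (2|13)=-1; sign (−1)^0·+1^2·-1^0 = +1.
(a,b)_7: α=1, u≡6; β=0, v≡6 (mod 7); (6|7)=-1, (6|7)=-1; sign (−1)^0·-1^0·-1^1 = -1.
(a,b)_5: α=7, u≡3; β=11, v≡2 (mod 5); (3|5)=-1, (2|5)=-1; sign (−1)^0·-1^11·-1^7 = +1.
(a,b)_2: α=-16, β=-26; u≡3, v≡3 (mod 8); ε(u)ε(v)=1·1, αω(v)=-16·1, βω(u)=-26·1; sum ≡ 1  ⇒  -1.
(a,b)_∞: sgn(35)=+, sgn(-85)=−, so +1.
(a,b)_17: α=2, u≡9; β=3, v≡7 (mod 17); (9|17)=+1, (7|17)=-1; sign (−1)^0·+1^3·-1^2 = +1.
(a,b)_3: α=4, u≡2; β=0, v≡2 (mod 3); (2|3)=-1, (2|3)=-1; sign (−1)^0·-1^0·-1^4 = +1.
Ram(35, -85) = {2, 7}; no ℚ_2-point on the conic.

[2, 7]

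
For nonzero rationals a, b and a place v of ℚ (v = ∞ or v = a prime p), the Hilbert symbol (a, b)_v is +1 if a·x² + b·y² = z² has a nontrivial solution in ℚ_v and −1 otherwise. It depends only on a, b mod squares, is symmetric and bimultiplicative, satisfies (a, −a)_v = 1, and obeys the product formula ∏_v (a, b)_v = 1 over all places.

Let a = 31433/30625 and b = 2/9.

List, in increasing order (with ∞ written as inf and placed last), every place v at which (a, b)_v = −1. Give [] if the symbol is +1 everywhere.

Mod squares: a ≡ 17, b ≡ 2. Check v ∈ {∞, 2, 3, 5, 7, 17, 43}.
v=5: a=5^-4·(≡2), b=5^0·(≡3) mod 5; (2|5)=-1, (3|5)=-1; (−1)^{-4·0·2}·(-1)^0·(-1)^-4 = +1.
v=3: a=3^0·(≡2), b=3^-2·(≡2) mod 3; (2|3)=-1, (2|3)=-1; (−1)^{0·-2·1}·(-1)^-2·(-1)^0 = +1.
v=2: v_2(a)=0, v_2(b)=1; units ≡ 1, 1 (mod 8); ε·ε+αω+βω = 0·0+0·0+1·0 ≡ 0  ⇒  (a,b)_2 = +1.
v=7: a=7^-2·(≡5), b=7^0·(≡1) mod 7; (5|7)=-1, (1|7)=+1; (−1)^{-2·0·3}·(-1)^0·(+1)^-2 = +1.
v=43: a=43^2·(≡21), b=43^0·(≡5) mod 43; (21|43)=+1, (5|43)=-1; (−1)^{2·0·21}·(+1)^0·(-1)^2 = +1.
v=17: a=17^1·(≡8), b=17^0·(≡4) mod 17; (8|17)=+1, (4|17)=+1; (−1)^{1·0·8}·(+1)^0·(+1)^1 = +1.
v=∞: 17 > 0 and 2 > 0  ⇒  (a,b)_∞ = +1.
Every local symbol is +1, so the conic 17·x² + 2·y² = z² has ℚ_v-points for all v and hence a ℚ-point; (a, b / ℚ) ≅ M_2(ℚ).

[]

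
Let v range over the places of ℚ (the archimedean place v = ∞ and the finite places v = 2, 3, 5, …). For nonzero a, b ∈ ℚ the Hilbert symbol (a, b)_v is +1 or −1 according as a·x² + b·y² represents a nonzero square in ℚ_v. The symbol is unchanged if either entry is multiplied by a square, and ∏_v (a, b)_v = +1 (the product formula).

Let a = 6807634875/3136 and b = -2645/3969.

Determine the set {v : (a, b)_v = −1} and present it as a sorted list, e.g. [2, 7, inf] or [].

[2, 31]

(a, b) ≡ (6355, -5) mod (ℚ^×)²; places V = {2, 3, 5, 7, 23, 31, 41, ∞}.
(a,b)_2: α=-6, β=0; u≡3, v≡3 (mod 8); ε(u)ε(v)=1·1, αω(v)=-6·1, βω(u)=0·1; sum ≡ 1  ⇒  -1.
(a,b)_3: α=4, u≡1; β=-4, v≡1 (mod 3); (1|3)=+1, (1|3)=+1; sign (−1)^0·+1^-4·+1^4 = +1.
(a,b)_5: α=3, u≡4; β=1, v≡4 (mod 5); (4|5)=+1, (4|5)=+1; sign (−1)^0·+1^1·+1^3 = +1.
(a,b)_23: α=2, u≡21; β=2, v≡12 (mod 23); (21|23)=-1, (12|23)=+1; sign (−1)^0·-1^2·+1^2 = +1.
(a,b)_7: α=-2, u≡6; β=-2, v≡2 (mod 7); (6|7)=-1, (2|7)=+1; sign (−1)^0·-1^-2·+1^-2 = +1.
(a,b)_31: α=1, u≡14; β=0, v≡21 (mod 31); (14|31)=+1, (21|31)=-1; sign (−1)^0·+1^0·-1^1 = -1.
(a,b)_41: α=1, u≡37; β=0, v≡18 (mod 41); (37|41)=+1, (18|41)=+1; sign (−1)^0·+1^0·+1^1 = +1.
(a,b)_∞: sgn(6355)=+, sgn(-5)=−, so +1.
|Ram(6355, -5)| = 2, even; anisotropic at {2, 31}.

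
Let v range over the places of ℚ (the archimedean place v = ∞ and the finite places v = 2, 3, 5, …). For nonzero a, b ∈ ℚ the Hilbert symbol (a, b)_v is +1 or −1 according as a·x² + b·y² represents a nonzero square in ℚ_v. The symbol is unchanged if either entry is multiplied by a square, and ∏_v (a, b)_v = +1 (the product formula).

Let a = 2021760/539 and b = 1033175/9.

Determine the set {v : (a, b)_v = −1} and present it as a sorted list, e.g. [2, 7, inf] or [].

(a, b) ≡ (4290, 143) mod (ℚ^×)²; places V = {2, 3, 5, 7, 11, 13, 17, ∞}.
(a,b)_∞: sgn(4290)=+, sgn(143)=+, so +1.
(a,b)_17: α=0, u≡10; β=2, v≡10 (mod 17); (10|17)=-1, (10|17)=-1; sign (−1)^0·-1^2·-1^0 = +1.
(a,b)_2: α=7, β=0; u≡1, v≡7 (mod 8); ε(u)ε(v)=0·1, αω(v)=7·0, βω(u)=0·0; sum ≡ 0  ⇒  +1.
(a,b)_5: α=1, u≡3; β=2, v≡3 (mod 5); (3|5)=-1, (3|5)=-1; sign (−1)^0·-1^2·-1^1 = -1.
(a,b)_7: α=-2, u≡5; β=0, v≡5 (mod 7); (5|7)=-1, (5|7)=-1; sign (−1)^0·-1^0·-1^-2 = +1.
(a,b)_13: α=1, u≡11; β=1, v≡5 (mod 13); (11|13)=-1, (5|13)=-1; sign (−1)^0·-1^1·-1^1 = +1.
(a,b)_11: α=-1, u≡3; β=1, v≡2 (mod 11); (3|11)=+1, (2|11)=-1; sign (−1)^1·+1^1·-1^-1 = +1.
(a,b)_3: α=5, u≡2; β=-2, v≡2 (mod 3); (2|3)=-1, (2|3)=-1; sign (−1)^0·-1^-2·-1^5 = -1.
Ram(4290, 143) = {3, 5}; no ℚ_3-point on the conic.

[3, 5]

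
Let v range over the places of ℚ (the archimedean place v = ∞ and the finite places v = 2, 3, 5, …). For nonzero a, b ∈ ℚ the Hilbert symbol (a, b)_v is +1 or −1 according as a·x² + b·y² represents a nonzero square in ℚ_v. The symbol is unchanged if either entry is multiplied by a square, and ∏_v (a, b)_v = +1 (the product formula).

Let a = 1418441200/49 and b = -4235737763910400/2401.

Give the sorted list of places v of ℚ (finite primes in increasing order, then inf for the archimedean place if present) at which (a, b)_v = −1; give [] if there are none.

(a, b) ≡ (9823, -19) mod (ℚ^×)²; places V = {2, 5, 7, 11, 19, 47, ∞}.
(a,b)_11: α=1, u≡10; β=2, v≡5 (mod 11); (10|11)=-1, (5|11)=+1; sign (−1)^0·-1^2·+1^1 = +1.
(a,b)_47: α=1, u≡27; β=2, v≡14 (mod 47); (27|47)=+1, (14|47)=+1; sign (−1)^0·+1^2·+1^1 = +1.
(a,b)_7: α=-2, u≡1; β=-4, v≡1 (mod 7); (1|7)=+1, (1|7)=+1; sign (−1)^0·+1^-4·+1^-2 = +1.
(a,b)_5: α=2, u≡2; β=2, v≡4 (mod 5); (2|5)=-1, (4|5)=+1; sign (−1)^0·-1^2·+1^2 = +1.
(a,b)_19: α=3, u≡9; β=5, v≡15 (mod 19); (9|19)=+1, (15|19)=-1; sign (−1)^1·+1^5·-1^3 = +1.
(a,b)_∞: sgn(9823)=+, sgn(-19)=−, so +1.
(a,b)_2: α=4, β=8; u≡7, v≡5 (mod 8); ε(u)ε(v)=1·0, αω(v)=4·1, βω(u)=8·0; sum ≡ 0  ⇒  +1.
Every local symbol is +1, so the conic 9823·x² + -19·y² = z² has ℚ_v-points for all v and hence a ℚ-point; (a, b / ℚ) ≅ M_2(ℚ).

[]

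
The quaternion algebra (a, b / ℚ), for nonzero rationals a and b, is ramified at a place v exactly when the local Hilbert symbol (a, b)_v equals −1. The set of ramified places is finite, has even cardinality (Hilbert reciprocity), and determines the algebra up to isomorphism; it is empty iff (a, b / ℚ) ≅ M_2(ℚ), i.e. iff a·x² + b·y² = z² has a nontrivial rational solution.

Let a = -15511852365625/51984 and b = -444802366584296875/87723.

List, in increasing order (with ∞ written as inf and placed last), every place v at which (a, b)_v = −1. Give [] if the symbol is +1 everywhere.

[2, 3, 7, 11, 37, inf]

(a, b) ≡ (-385, -1324785) mod (ℚ^×)²; places V = {2, 3, 5, 7, 11, 19, 31, 37, ∞}.
(a,b)_31: α=2, u≡28; β=3, v≡2 (mod 31); (28|31)=+1, (2|31)=+1; sign (−1)^0·+1^3·+1^2 = +1.
(a,b)_19: α=-2, u≡15; β=-2, v≡6 (mod 19); (15|19)=-1, (6|19)=+1; sign (−1)^0·-1^-2·+1^-2 = +1.
(a,b)_2: α=-4, β=0; u≡7, v≡7 (mod 8); ε(u)ε(v)=1·1, αω(v)=-4·0, βω(u)=0·0; sum ≡ 1  ⇒  -1.
(a,b)_11: α=1, u≡9; β=1, v≡4 (mod 11); (9|11)=+1, (4|11)=+1; sign (−1)^1·+1^1·+1^1 = -1.
(a,b)_∞: sgn(-385)=−, sgn(-1324785)=−, so -1.
(a,b)_3: α=-2, u≡2; β=-5, v≡2 (mod 3); (2|3)=-1, (2|3)=-1; sign (−1)^0·-1^-5·-1^-2 = -1.
(a,b)_37: α=2, u≡17; β=3, v≡10 (mod 37); (17|37)=-1, (10|37)=+1; sign (−1)^0·-1^3·+1^2 = -1.
(a,b)_5: α=5, u≡2; β=7, v≡2 (mod 5); (2|5)=-1, (2|5)=-1; sign (−1)^0·-1^7·-1^5 = +1.
(a,b)_7: α=3, u≡1; β=3, v≡1 (mod 7); (1|7)=+1, (1|7)=+1; sign (−1)^1·+1^3·+1^3 = -1.
Ram(-385, -1324785) = {2, 3, 7, 11, 37, ∞}; no ℚ_2-point on the conic.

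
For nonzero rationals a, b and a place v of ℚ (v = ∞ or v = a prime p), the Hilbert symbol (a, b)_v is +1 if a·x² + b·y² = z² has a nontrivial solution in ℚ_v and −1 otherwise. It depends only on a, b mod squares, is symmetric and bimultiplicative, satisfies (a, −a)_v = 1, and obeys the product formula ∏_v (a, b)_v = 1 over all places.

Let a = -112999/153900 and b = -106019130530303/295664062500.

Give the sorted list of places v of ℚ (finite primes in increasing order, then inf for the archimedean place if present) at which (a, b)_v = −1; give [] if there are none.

(a, b) ≡ (-7429, -23) mod (ℚ^×)²; places V = {2, 3, 5, 17, 19, 23, 29, ∞}.
(a,b)_3: α=-4, u≡2; β=-2, v≡1 (mod 3); (2|3)=-1, (1|3)=+1; sign (−1)^0·-1^-2·+1^-4 = +1.
(a,b)_∞: sgn(-7429)=−, sgn(-23)=−, so -1.
(a,b)_5: α=-2, u≡1; β=-10, v≡2 (mod 5); (1|5)=+1, (2|5)=-1; sign (−1)^0·+1^-10·-1^-2 = +1.
(a,b)_23: α=1, u≡21; β=3, v≡5 (mod 23); (21|23)=-1, (5|23)=-1; sign (−1)^1·-1^3·-1^1 = -1.
(a,b)_2: α=-2, β=-2; u≡3, v≡1 (mod 8); ε(u)ε(v)=1·0, αω(v)=-2·0, βω(u)=-2·1; sum ≡ 0  ⇒  +1.
(a,b)_17: α=3, u≡6; β=6, v≡11 (mod 17); (6|17)=-1, (11|17)=-1; sign (−1)^0·-1^6·-1^3 = -1.
(a,b)_29: α=0, u≡5; β=-2, v≡28 (mod 29); (5|29)=+1, (28|29)=+1; sign (−1)^0·+1^-2·+1^0 = +1.
(a,b)_19: α=-1, u≡18; β=2, v≡12 (mod 19); (18|19)=-1, (12|19)=-1; sign (−1)^0·-1^2·-1^-1 = -1.
|Ram(-7429, -23)| = 4, even; anisotropic at {17, 19, 23, ∞}.

[17, 19, 23, inf]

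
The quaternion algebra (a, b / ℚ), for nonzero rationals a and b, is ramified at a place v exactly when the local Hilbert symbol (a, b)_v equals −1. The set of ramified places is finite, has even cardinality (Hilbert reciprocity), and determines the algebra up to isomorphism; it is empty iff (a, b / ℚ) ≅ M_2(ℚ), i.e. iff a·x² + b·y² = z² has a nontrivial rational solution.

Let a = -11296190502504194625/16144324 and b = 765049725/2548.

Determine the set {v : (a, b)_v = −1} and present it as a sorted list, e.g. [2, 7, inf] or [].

[5, 17]

(a, b) ≡ (-65, 365313) mod (ℚ^×)²; places V = {2, 3, 5, 7, 11, 13, 17, 19, 23, 29, 41, 43, ∞}.
(a,b)_2: α=-2, β=-2; u≡7, v≡1 (mod 8); ε(u)ε(v)=1·0, αω(v)=-2·0, βω(u)=-2·0; sum ≡ 0  ⇒  +1.
(a,b)_19: α=2, u≡9; β=1, v≡3 (mod 19); (9|19)=+1, (3|19)=-1; sign (−1)^0·+1^1·-1^2 = +1.
(a,b)_5: α=3, u≡2; β=2, v≡3 (mod 5); (2|5)=-1, (3|5)=-1; sign (−1)^0·-1^2·-1^3 = -1.
(a,b)_23: α=2, u≡18; β=0, v≡16 (mod 23); (18|23)=+1, (16|23)=+1; sign (−1)^0·+1^0·+1^2 = +1.
(a,b)_7: α=-4, u≡3; β=-2, v≡2 (mod 7); (3|7)=-1, (2|7)=+1; sign (−1)^0·-1^-2·+1^-4 = +1.
(a,b)_3: α=4, u≡1; β=3, v≡1 (mod 3); (1|3)=+1, (1|3)=+1; sign (−1)^0·+1^3·+1^4 = +1.
(a,b)_29: α=2, u≡7; β=1, v≡18 (mod 29); (7|29)=+1, (18|29)=-1; sign (−1)^0·+1^1·-1^2 = +1.
(a,b)_11: α=0, u≡4; β=2, v≡5 (mod 11); (4|11)=+1, (5|11)=+1; sign (−1)^0·+1^2·+1^0 = +1.
(a,b)_43: α=2, u≡6; β=0, v≡12 (mod 43); (6|43)=+1, (12|43)=-1; sign (−1)^0·+1^0·-1^2 = +1.
(a,b)_41: α=-2, u≡13; β=0, v≡30 (mod 41); (13|41)=-1, (30|41)=-1; sign (−1)^0·-1^0·-1^-2 = +1.
(a,b)_17: α=2, u≡14; β=1, v≡1 (mod 17); (14|17)=-1, (1|17)=+1; sign (−1)^0·-1^1·+1^2 = -1.
(a,b)_∞: sgn(-65)=−, sgn(365313)=+, so +1.
(a,b)_13: α=1, u≡7; β=-1, v≡11 (mod 13); (7|13)=-1, (11|13)=-1; sign (−1)^0·-1^-1·-1^1 = +1.
(-65, 365313 / ℚ) ramifies at {5, 17}: a division algebra.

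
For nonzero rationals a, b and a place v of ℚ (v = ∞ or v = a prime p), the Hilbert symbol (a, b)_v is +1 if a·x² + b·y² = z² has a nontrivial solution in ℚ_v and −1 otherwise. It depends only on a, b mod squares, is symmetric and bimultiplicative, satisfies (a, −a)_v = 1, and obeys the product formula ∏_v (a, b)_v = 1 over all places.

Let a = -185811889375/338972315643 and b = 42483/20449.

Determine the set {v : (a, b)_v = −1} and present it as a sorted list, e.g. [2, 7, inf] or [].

(a, b) ≡ (-21, 3) mod (ℚ^×)²; places V = {2, 3, 5, 7, 11, 13, 17, 19, ∞}.
(a,b)_5: α=4, u≡4; β=0, v≡2 (mod 5); (4|5)=+1, (2|5)=-1; sign (−1)^0·+1^0·-1^4 = +1.
(a,b)_19: α=2, u≡1; β=0, v≡15 (mod 19); (1|19)=+1, (15|19)=-1; sign (−1)^0·+1^0·-1^2 = +1.
(a,b)_13: α=-6, u≡5; β=-2, v≡3 (mod 13); (5|13)=-1, (3|13)=+1; sign (−1)^0·-1^-2·+1^-6 = +1.
(a,b)_2: α=0, β=0; u≡3, v≡3 (mod 8); ε(u)ε(v)=1·1, αω(v)=0·1, βω(u)=0·1; sum ≡ 1  ⇒  -1.
(a,b)_7: α=7, u≡2; β=2, v≡3 (mod 7); (2|7)=+1, (3|7)=-1; sign (−1)^0·+1^2·-1^7 = -1.
(a,b)_∞: sgn(-21)=−, sgn(3)=+, so +1.
(a,b)_11: α=0, u≡4; β=-2, v≡3 (mod 11); (4|11)=+1, (3|11)=+1; sign (−1)^0·+1^-2·+1^0 = +1.
(a,b)_3: α=-5, u≡2; β=1, v≡1 (mod 3); (2|3)=-1, (1|3)=+1; sign (−1)^1·-1^1·+1^-5 = +1.
(a,b)_17: α=-2, u≡16; β=2, v≡3 (mod 17); (16|17)=+1, (3|17)=-1; sign (−1)^0·+1^2·-1^-2 = +1.
|Ram(-21, 3)| = 2, even; anisotropic at {2, 7}.

[2, 7]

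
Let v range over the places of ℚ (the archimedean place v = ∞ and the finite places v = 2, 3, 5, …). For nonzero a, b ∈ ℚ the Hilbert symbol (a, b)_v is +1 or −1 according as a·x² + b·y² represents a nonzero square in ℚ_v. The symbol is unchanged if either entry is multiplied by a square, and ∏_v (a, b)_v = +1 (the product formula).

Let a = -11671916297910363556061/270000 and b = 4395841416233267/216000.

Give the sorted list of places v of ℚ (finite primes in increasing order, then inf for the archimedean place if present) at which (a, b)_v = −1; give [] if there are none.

[3, 5, 11, 13]

(a, b) ≡ (-663, 451605) mod (ℚ^×)²; places V = {2, 3, 5, 7, 11, 13, 17, 19, 23, ∞}.
(a,b)_3: α=-3, u≡1; β=-3, v≡1 (mod 3); (1|3)=+1, (1|3)=+1; sign (−1)^1·+1^-3·+1^-3 = -1.
(a,b)_19: α=4, u≡12; β=2, v≡14 (mod 19); (12|19)=-1, (14|19)=-1; sign (−1)^0·-1^2·-1^4 = +1.
(a,b)_5: α=-4, u≡2; β=-3, v≡4 (mod 5); (2|5)=-1, (4|5)=+1; sign (−1)^0·-1^-3·+1^-4 = -1.
(a,b)_11: α=2, u≡10; β=1, v≡9 (mod 11); (10|11)=-1, (9|11)=+1; sign (−1)^0·-1^1·+1^2 = -1.
(a,b)_13: α=7, u≡4; β=4, v≡5 (mod 13); (4|13)=+1, (5|13)=-1; sign (−1)^0·+1^4·-1^7 = -1.
(a,b)_17: α=3, u≡11; β=3, v≡12 (mod 17); (11|17)=-1, (12|17)=-1; sign (−1)^0·-1^3·-1^3 = +1.
(a,b)_7: α=4, u≡1; β=3, v≡3 (mod 7); (1|7)=+1, (3|7)=-1; sign (−1)^0·+1^3·-1^4 = +1.
(a,b)_2: α=-4, β=-6; u≡1, v≡5 (mod 8); ε(u)ε(v)=0·0, αω(v)=-4·1, βω(u)=-6·0; sum ≡ 0  ⇒  +1.
(a,b)_∞: sgn(-663)=−, sgn(451605)=+, so +1.
(a,b)_23: α=0, u≡4; β=1, v≡1 (mod 23); (4|23)=+1, (1|23)=+1; sign (−1)^0·+1^1·+1^0 = +1.
Ram(-663, 451605) = {3, 5, 11, 13}; no ℚ_3-point on the conic.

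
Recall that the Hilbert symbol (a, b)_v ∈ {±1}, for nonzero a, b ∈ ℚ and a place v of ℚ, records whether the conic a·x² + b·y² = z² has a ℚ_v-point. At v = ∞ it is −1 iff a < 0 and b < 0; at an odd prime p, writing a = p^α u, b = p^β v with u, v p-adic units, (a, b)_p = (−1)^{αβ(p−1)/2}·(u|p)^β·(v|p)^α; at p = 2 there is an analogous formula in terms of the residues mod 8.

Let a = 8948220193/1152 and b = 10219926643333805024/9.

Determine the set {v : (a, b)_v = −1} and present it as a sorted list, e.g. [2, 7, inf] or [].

(a, b) ≡ (87986, 2727566) mod (ℚ^×)²; places V = {2, 3, 11, 29, 31, 37, 41, ∞}.
(a,b)_37: α=1, u≡12; β=3, v≡35 (mod 37); (12|37)=+1, (35|37)=-1; sign (−1)^0·+1^3·-1^1 = -1.
(a,b)_41: α=3, u≡17; β=3, v≡28 (mod 41); (17|41)=-1, (28|41)=-1; sign (−1)^0·-1^3·-1^3 = +1.
(a,b)_2: α=-7, β=5; u≡1, v≡7 (mod 8); ε(u)ε(v)=0·1, αω(v)=-7·0, βω(u)=5·0; sum ≡ 0  ⇒  +1.
(a,b)_3: α=-2, u≡2; β=-2, v≡2 (mod 3); (2|3)=-1, (2|3)=-1; sign (−1)^0·-1^-2·-1^-2 = +1.
(a,b)_∞: sgn(87986)=+, sgn(2727566)=+, so +1.
(a,b)_29: α=1, u≡2; β=3, v≡23 (mod 29); (2|29)=-1, (23|29)=+1; sign (−1)^0·-1^3·+1^1 = -1.
(a,b)_31: α=0, u≡8; β=1, v≡20 (mod 31); (8|31)=+1, (20|31)=+1; sign (−1)^0·+1^1·+1^0 = +1.
(a,b)_11: α=2, u≡10; β=2, v≡2 (mod 11); (10|11)=-1, (2|11)=-1; sign (−1)^0·-1^2·-1^2 = +1.
(87986, 2727566 / ℚ) ramifies at {29, 37}: a division algebra.

[29, 37]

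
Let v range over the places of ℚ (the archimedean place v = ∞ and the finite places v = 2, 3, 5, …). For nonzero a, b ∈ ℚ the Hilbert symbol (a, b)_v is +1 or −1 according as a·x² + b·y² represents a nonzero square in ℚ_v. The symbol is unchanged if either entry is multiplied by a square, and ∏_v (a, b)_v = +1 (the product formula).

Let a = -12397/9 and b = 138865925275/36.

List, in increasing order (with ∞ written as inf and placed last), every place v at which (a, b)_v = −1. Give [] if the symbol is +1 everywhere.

[2, 7, 11, 23]

(a, b) ≡ (-253, 1771) mod (ℚ^×)²; places V = {2, 3, 5, 7, 11, 23, ∞}.
(a,b)_7: α=2, u≡3; β=3, v≡4 (mod 7); (3|7)=-1, (4|7)=+1; sign (−1)^0·-1^3·+1^2 = -1.
(a,b)_23: α=1, u≡4; β=3, v≡8 (mod 23); (4|23)=+1, (8|23)=+1; sign (−1)^1·+1^3·+1^1 = -1.
(a,b)_∞: sgn(-253)=−, sgn(1771)=+, so +1.
(a,b)_11: α=1, u≡8; β=3, v≡2 (mod 11); (8|11)=-1, (2|11)=-1; sign (−1)^1·-1^3·-1^1 = -1.
(a,b)_5: α=0, u≡2; β=2, v≡1 (mod 5); (2|5)=-1, (1|5)=+1; sign (−1)^0·-1^2·+1^0 = +1.
(a,b)_2: α=0, β=-2; u≡3, v≡3 (mod 8); ε(u)ε(v)=1·1, αω(v)=0·1, βω(u)=-2·1; sum ≡ 1  ⇒  -1.
(a,b)_3: α=-2, u≡2; β=-2, v≡1 (mod 3); (2|3)=-1, (1|3)=+1; sign (−1)^0·-1^-2·+1^-2 = +1.
Ram(-253, 1771) = {2, 7, 11, 23}; no ℚ_2-point on the conic.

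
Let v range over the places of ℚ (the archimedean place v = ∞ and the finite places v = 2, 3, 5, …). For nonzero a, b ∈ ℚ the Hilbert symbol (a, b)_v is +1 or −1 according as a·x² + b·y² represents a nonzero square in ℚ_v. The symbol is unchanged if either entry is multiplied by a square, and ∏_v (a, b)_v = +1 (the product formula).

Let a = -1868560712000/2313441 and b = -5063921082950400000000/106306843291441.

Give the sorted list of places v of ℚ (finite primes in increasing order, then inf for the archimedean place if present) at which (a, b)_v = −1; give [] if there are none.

[31, inf]

(a, b) ≡ (-5, -899) mod (ℚ^×)²; places V = {2, 3, 5, 11, 13, 17, 19, 29, 31, ∞}.
(a,b)_29: α=2, u≡9; β=3, v≡8 (mod 29); (9|29)=+1, (8|29)=-1; sign (−1)^0·+1^3·-1^2 = +1.
(a,b)_∞: sgn(-5)=−, sgn(-899)=−, so -1.
(a,b)_5: α=3, u≡4; β=8, v≡1 (mod 5); (4|5)=+1, (1|5)=+1; sign (−1)^0·+1^8·+1^3 = +1.
(a,b)_13: α=-4, u≡6; β=-8, v≡2 (mod 13); (6|13)=-1, (2|13)=-1; sign (−1)^0·-1^-8·-1^-4 = +1.
(a,b)_3: α=-4, u≡1; β=2, v≡1 (mod 3); (1|3)=+1, (1|3)=+1; sign (−1)^0·+1^2·+1^-4 = +1.
(a,b)_19: α=0, u≡8; β=-4, v≡13 (mod 19); (8|19)=-1, (13|19)=-1; sign (−1)^0·-1^-4·-1^0 = +1.
(a,b)_2: α=6, β=14; u≡3, v≡5 (mod 8); ε(u)ε(v)=1·0, αω(v)=6·1, βω(u)=14·1; sum ≡ 0  ⇒  +1.
(a,b)_11: α=0, u≡2; β=2, v≡9 (mod 11); (2|11)=-1, (9|11)=+1; sign (−1)^0·-1^2·+1^0 = +1.
(a,b)_17: α=2, u≡10; β=0, v≡2 (mod 17); (10|17)=-1, (2|17)=+1; sign (−1)^0·-1^0·+1^2 = +1.
(a,b)_31: α=2, u≡11; β=3, v≡9 (mod 31); (11|31)=-1, (9|31)=+1; sign (−1)^0·-1^3·+1^2 = -1.
|Ram(-5, -899)| = 2, even; anisotropic at {31, ∞}.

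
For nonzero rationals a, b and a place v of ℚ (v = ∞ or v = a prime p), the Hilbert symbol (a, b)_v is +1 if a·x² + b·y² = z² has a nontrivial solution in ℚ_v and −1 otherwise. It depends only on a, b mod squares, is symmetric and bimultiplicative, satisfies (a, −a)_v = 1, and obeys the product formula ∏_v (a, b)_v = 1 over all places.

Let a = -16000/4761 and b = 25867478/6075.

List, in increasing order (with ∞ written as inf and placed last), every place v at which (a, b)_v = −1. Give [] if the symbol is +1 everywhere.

(a, b) ≡ (-10, 546) mod (ℚ^×)²; places V = {2, 3, 5, 7, 13, 23, 29, ∞}.
(a,b)_29: α=0, u≡19; β=2, v≡22 (mod 29); (19|29)=-1, (22|29)=+1; sign (−1)^0·-1^2·+1^0 = +1.
(a,b)_2: α=7, β=1; u≡3, v≡1 (mod 8); ε(u)ε(v)=1·0, αω(v)=7·0, βω(u)=1·1; sum ≡ 1  ⇒  -1.
(a,b)_∞: sgn(-10)=−, sgn(546)=+, so +1.
(a,b)_7: α=0, u≡2; β=1, v≡2 (mod 7); (2|7)=+1, (2|7)=+1; sign (−1)^0·+1^1·+1^0 = +1.
(a,b)_13: α=0, u≡1; β=3, v≡12 (mod 13); (1|13)=+1, (12|13)=+1; sign (−1)^0·+1^3·+1^0 = +1.
(a,b)_23: α=-2, u≡6; β=0, v≡15 (mod 23); (6|23)=+1, (15|23)=-1; sign (−1)^0·+1^0·-1^-2 = +1.
(a,b)_5: α=3, u≡2; β=-2, v≡1 (mod 5); (2|5)=-1, (1|5)=+1; sign (−1)^0·-1^-2·+1^3 = +1.
(a,b)_3: α=-2, u≡2; β=-5, v≡2 (mod 3); (2|3)=-1, (2|3)=-1; sign (−1)^0·-1^-5·-1^-2 = -1.
|Ram(-10, 546)| = 2, even; anisotropic at {2, 3}.

[2, 3]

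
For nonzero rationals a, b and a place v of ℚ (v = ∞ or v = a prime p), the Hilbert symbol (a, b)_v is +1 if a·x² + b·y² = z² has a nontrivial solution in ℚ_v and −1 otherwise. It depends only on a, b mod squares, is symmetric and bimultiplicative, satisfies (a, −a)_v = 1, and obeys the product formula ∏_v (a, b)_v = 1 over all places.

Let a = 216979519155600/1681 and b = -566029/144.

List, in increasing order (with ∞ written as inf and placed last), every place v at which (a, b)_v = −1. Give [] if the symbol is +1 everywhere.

[3, 17]

(a, b) ≡ (1563609, -589) mod (ℚ^×)²; places V = {2, 3, 5, 17, 19, 23, 31, 41, 43, ∞}.
(a,b)_41: α=-2, u≡1; β=0, v≡34 (mod 41); (1|41)=+1, (34|41)=-1; sign (−1)^0·+1^0·-1^-2 = +1.
(a,b)_∞: sgn(1563609)=+, sgn(-589)=−, so +1.
(a,b)_5: α=2, u≡4; β=0, v≡4 (mod 5); (4|5)=+1, (4|5)=+1; sign (−1)^0·+1^0·+1^2 = +1.
(a,b)_19: α=2, u≡7; β=1, v≡7 (mod 19); (7|19)=+1, (7|19)=+1; sign (−1)^0·+1^1·+1^2 = +1.
(a,b)_31: α=3, u≡5; β=3, v≡13 (mod 31); (5|31)=+1, (13|31)=-1; sign (−1)^1·+1^3·-1^3 = +1.
(a,b)_2: α=4, β=-4; u≡1, v≡3 (mod 8); ε(u)ε(v)=0·1, αω(v)=4·1, βω(u)=-4·0; sum ≡ 0  ⇒  +1.
(a,b)_17: α=1, u≡5; β=0, v≡11 (mod 17); (5|17)=-1, (11|17)=-1; sign (−1)^0·-1^0·-1^1 = -1.
(a,b)_23: α=1, u≡6; β=0, v≡4 (mod 23); (6|23)=+1, (4|23)=+1; sign (−1)^0·+1^0·+1^1 = +1.
(a,b)_3: α=1, u≡1; β=-2, v≡2 (mod 3); (1|3)=+1, (2|3)=-1; sign (−1)^0·+1^-2·-1^1 = -1.
(a,b)_43: α=1, u≡28; β=0, v≡13 (mod 43); (28|43)=-1, (13|43)=+1; sign (−1)^0·-1^0·+1^1 = +1.
Ram(1563609, -589) = {3, 17}; no ℚ_3-point on the conic.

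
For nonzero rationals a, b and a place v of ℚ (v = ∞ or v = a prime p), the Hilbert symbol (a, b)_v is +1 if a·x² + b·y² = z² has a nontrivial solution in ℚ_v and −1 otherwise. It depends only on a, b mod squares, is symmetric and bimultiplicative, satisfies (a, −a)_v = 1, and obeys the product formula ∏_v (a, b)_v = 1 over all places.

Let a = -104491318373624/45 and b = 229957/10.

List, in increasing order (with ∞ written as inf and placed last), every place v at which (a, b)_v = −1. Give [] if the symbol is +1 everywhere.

(a, b) ≡ (-2470, 130) mod (ℚ^×)²; places V = {2, 3, 5, 7, 13, 19, ∞}.
(a,b)_∞: sgn(-2470)=−, sgn(130)=+, so +1.
(a,b)_2: α=3, β=-1; u≡5, v≡1 (mod 8); ε(u)ε(v)=0·0, αω(v)=3·0, βω(u)=-1·1; sum ≡ 1  ⇒  -1.
(a,b)_7: α=4, u≡1; β=2, v≡1 (mod 7); (1|7)=+1, (1|7)=+1; sign (−1)^0·+1^2·+1^4 = +1.
(a,b)_5: α=-1, u≡4; β=-1, v≡1 (mod 5); (4|5)=+1, (1|5)=+1; sign (−1)^0·+1^-1·+1^-1 = +1.
(a,b)_19: α=5, u≡18; β=2, v≡1 (mod 19); (18|19)=-1, (1|19)=+1; sign (−1)^0·-1^2·+1^5 = +1.
(a,b)_3: α=-2, u≡2; β=0, v≡1 (mod 3); (2|3)=-1, (1|3)=+1; sign (−1)^0·-1^0·+1^-2 = +1.
(a,b)_13: α=3, u≡2; β=1, v≡10 (mod 13); (2|13)=-1, (10|13)=+1; sign (−1)^0·-1^1·+1^3 = -1.
Ram(-2470, 130) = {2, 13}; no ℚ_2-point on the conic.

[2, 13]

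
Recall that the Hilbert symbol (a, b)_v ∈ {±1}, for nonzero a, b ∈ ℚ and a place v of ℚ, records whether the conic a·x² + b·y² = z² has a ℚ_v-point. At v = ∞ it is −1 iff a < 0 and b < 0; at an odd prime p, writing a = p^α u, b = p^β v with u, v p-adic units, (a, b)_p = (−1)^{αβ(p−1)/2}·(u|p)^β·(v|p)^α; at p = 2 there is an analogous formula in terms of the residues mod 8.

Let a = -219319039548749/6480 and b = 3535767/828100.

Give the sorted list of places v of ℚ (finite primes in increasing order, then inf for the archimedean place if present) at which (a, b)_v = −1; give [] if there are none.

(a, b) ≡ (-145, 392863) mod (ℚ^×)²; places V = {2, 3, 5, 7, 13, 19, 23, 29, 31, ∞}.
(a,b)_3: α=-4, u≡2; β=2, v≡1 (mod 3); (2|3)=-1, (1|3)=+1; sign (−1)^0·-1^2·+1^-4 = +1.
(a,b)_13: α=0, u≡7; β=-2, v≡12 (mod 13); (7|13)=-1, (12|13)=+1; sign (−1)^0·-1^-2·+1^0 = +1.
(a,b)_23: α=2, u≡8; β=1, v≡14 (mod 23); (8|23)=+1, (14|23)=-1; sign (−1)^0·+1^1·-1^2 = +1.
(a,b)_19: α=2, u≡5; β=1, v≡16 (mod 19); (5|19)=+1, (16|19)=+1; sign (−1)^0·+1^1·+1^2 = +1.
(a,b)_7: α=2, u≡2; β=-2, v≡2 (mod 7); (2|7)=+1, (2|7)=+1; sign (−1)^0·+1^-2·+1^2 = +1.
(a,b)_29: α=3, u≡20; β=1, v≡13 (mod 29); (20|29)=+1, (13|29)=+1; sign (−1)^0·+1^1·+1^3 = +1.
(a,b)_5: α=-1, u≡1; β=-2, v≡3 (mod 5); (1|5)=+1, (3|5)=-1; sign (−1)^0·+1^-2·-1^-1 = -1.
(a,b)_2: α=-4, β=-2; u≡7, v≡7 (mod 8); ε(u)ε(v)=1·1, αω(v)=-4·0, βω(u)=-2·0; sum ≡ 1  ⇒  -1.
(a,b)_31: α=2, u≡25; β=1, v≡18 (mod 31); (25|31)=+1, (18|31)=+1; sign (−1)^0·+1^1·+1^2 = +1.
(a,b)_∞: sgn(-145)=−, sgn(392863)=+, so +1.
|Ram(-145, 392863)| = 2, even; anisotropic at {2, 5}.

[2, 5]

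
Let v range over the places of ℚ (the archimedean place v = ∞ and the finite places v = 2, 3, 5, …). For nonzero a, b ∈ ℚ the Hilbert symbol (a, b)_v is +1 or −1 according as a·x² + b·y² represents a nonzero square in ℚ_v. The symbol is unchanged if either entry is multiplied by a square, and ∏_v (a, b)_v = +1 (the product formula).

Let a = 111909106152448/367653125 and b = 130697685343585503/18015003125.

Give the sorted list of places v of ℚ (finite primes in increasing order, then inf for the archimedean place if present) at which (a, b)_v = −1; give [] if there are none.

Mod squares: a ≡ 103385, b ≡ 1137235. Check v ∈ {∞, 2, 3, 5, 7, 11, 13, 19, 23, 29, 31}.
v=∞: 103385 > 0 and 1137235 > 0  ⇒  (a,b)_∞ = +1.
v=5: a=5^-5·(≡2), b=5^-5·(≡3) mod 5; (2|5)=-1, (3|5)=-1; (−1)^{-5·-5·2}·(-1)^-5·(-1)^-5 = +1.
v=3: a=3^0·(≡2), b=3^4·(≡1) mod 3; (2|3)=-1, (1|3)=+1; (−1)^{0·4·1}·(-1)^4·(+1)^0 = +1.
v=11: a=11^4·(≡7), b=11^3·(≡6) mod 11; (7|11)=-1, (6|11)=-1; (−1)^{4·3·5}·(-1)^3·(-1)^4 = -1.
v=31: a=31^1·(≡4), b=31^3·(≡6) mod 31; (4|31)=+1, (6|31)=-1; (−1)^{1·3·15}·(+1)^3·(-1)^1 = +1.
v=13: a=13^0·(≡9), b=13^2·(≡8) mod 13; (9|13)=+1, (8|13)=-1; (−1)^{0·2·6}·(+1)^2·(-1)^0 = +1.
v=2: v_2(a)=10, v_2(b)=0; units ≡ 1, 3 (mod 8); ε·ε+αω+βω = 0·1+10·1+0·0 ≡ 0  ⇒  (a,b)_2 = +1.
v=23: a=23^1·(≡21), b=23^1·(≡8) mod 23; (21|23)=-1, (8|23)=+1; (−1)^{1·1·11}·(-1)^1·(+1)^1 = +1.
v=19: a=19^2·(≡11), b=19^2·(≡5) mod 19; (11|19)=+1, (5|19)=+1; (−1)^{2·2·9}·(+1)^2·(+1)^2 = +1.
v=29: a=29^1·(≡10), b=29^1·(≡5) mod 29; (10|29)=-1, (5|29)=+1; (−1)^{1·1·14}·(-1)^1·(+1)^1 = -1.
v=7: a=7^-6·(≡1), b=7^-8·(≡1) mod 7; (1|7)=+1, (1|7)=+1; (−1)^{-6·-8·3}·(+1)^-8·(+1)^-6 = +1.
|Ram(103385, 1137235)| = 2, even; anisotropic at {11, 29}.

[11, 29]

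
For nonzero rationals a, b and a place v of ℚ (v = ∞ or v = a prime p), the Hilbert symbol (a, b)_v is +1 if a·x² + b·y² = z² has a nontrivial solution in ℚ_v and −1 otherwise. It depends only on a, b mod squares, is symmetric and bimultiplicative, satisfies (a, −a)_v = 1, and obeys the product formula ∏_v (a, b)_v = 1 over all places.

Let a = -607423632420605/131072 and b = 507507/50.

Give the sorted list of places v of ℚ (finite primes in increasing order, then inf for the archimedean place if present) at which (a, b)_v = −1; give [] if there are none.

(a, b) ≡ (-10, 6006) mod (ℚ^×)²; places V = {2, 3, 5, 7, 11, 13, ∞}.
(a,b)_∞: sgn(-10)=−, sgn(6006)=+, so +1.
(a,b)_2: α=-17, β=-1; u≡3, v≡3 (mod 8); ε(u)ε(v)=1·1, αω(v)=-17·1, βω(u)=-1·1; sum ≡ 1  ⇒  -1.
(a,b)_5: α=1, u≡2; β=-2, v≡1 (mod 5); (2|5)=-1, (1|5)=+1; sign (−1)^0·-1^-2·+1^1 = +1.
(a,b)_3: α=0, u≡2; β=1, v≡1 (mod 3); (2|3)=-1, (1|3)=+1; sign (−1)^0·-1^1·+1^0 = -1.
(a,b)_13: α=4, u≡1; β=3, v≡8 (mod 13); (1|13)=+1, (8|13)=-1; sign (−1)^0·+1^3·-1^4 = +1.
(a,b)_11: α=6, u≡5; β=1, v≡6 (mod 11); (5|11)=+1, (6|11)=-1; sign (−1)^0·+1^1·-1^6 = +1.
(a,b)_7: α=4, u≡4; β=1, v≡2 (mod 7); (4|7)=+1, (2|7)=+1; sign (−1)^0·+1^1·+1^4 = +1.
(-10, 6006 / ℚ) ramifies at {2, 3}: a division algebra.

[2, 3]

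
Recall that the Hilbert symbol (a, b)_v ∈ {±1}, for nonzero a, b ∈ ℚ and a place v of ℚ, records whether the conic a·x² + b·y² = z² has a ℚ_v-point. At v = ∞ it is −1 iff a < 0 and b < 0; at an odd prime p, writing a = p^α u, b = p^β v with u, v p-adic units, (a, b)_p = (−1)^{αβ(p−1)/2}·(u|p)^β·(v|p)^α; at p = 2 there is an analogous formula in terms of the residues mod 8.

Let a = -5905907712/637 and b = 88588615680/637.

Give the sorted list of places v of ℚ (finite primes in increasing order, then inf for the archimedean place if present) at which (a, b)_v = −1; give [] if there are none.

[2, 13, 19, 31]

(a, b) ≡ (-130169, 1952535) mod (ℚ^×)²; places V = {2, 3, 5, 7, 13, 17, 19, 31, ∞}.
(a,b)_2: α=16, β=16; u≡7, v≡7 (mod 8); ε(u)ε(v)=1·1, αω(v)=16·0, βω(u)=16·0; sum ≡ 1  ⇒  -1.
(a,b)_7: α=-2, u≡5; β=-2, v≡2 (mod 7); (5|7)=-1, (2|7)=+1; sign (−1)^0·-1^-2·+1^-2 = +1.
(a,b)_3: α=2, u≡1; β=3, v≡1 (mod 3); (1|3)=+1, (1|3)=+1; sign (−1)^0·+1^3·+1^2 = +1.
(a,b)_17: α=1, u≡11; β=1, v≡5 (mod 17); (11|17)=-1, (5|17)=-1; sign (−1)^0·-1^1·-1^1 = +1.
(a,b)_31: α=1, u≡30; β=1, v≡15 (mod 31); (30|31)=-1, (15|31)=-1; sign (−1)^1·-1^1·-1^1 = -1.
(a,b)_13: α=-1, u≡1; β=-1, v≡11 (mod 13); (1|13)=+1, (11|13)=-1; sign (−1)^0·+1^-1·-1^-1 = -1.
(a,b)_19: α=1, u≡13; β=1, v≡14 (mod 19); (13|19)=-1, (14|19)=-1; sign (−1)^1·-1^1·-1^1 = -1.
(a,b)_∞: sgn(-130169)=−, sgn(1952535)=+, so +1.
(a,b)_5: α=0, u≡4; β=1, v≡3 (mod 5); (4|5)=+1, (3|5)=-1; sign (−1)^0·+1^1·-1^0 = +1.
Ram(-130169, 1952535) = {2, 13, 19, 31}; no ℚ_2-point on the conic.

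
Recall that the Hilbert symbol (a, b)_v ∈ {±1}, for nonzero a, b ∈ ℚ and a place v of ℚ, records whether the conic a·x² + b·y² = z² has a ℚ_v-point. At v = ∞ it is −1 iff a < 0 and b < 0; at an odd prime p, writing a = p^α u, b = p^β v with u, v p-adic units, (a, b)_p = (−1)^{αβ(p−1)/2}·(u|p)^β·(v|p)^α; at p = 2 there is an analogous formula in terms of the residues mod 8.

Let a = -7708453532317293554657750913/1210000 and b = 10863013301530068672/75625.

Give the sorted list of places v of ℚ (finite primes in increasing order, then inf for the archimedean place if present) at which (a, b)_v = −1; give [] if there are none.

Mod squares: a ≡ -10353, b ≡ 203. Check v ∈ {∞, 2, 3, 5, 7, 11, 17, 19, 29}.
v=5: a=5^-4·(≡2), b=5^-4·(≡2) mod 5; (2|5)=-1, (2|5)=-1; (−1)^{-4·-4·2}·(-1)^-4·(-1)^-4 = +1.
v=11: a=11^-2·(≡1), b=11^-2·(≡9) mod 11; (1|11)=+1, (9|11)=+1; (−1)^{-2·-2·5}·(+1)^-2·(+1)^-2 = +1.
v=∞: -10353 < 0 and 203 > 0  ⇒  (a,b)_∞ = +1.
v=29: a=29^5·(≡16), b=29^3·(≡16) mod 29; (16|29)=+1, (16|29)=+1; (−1)^{5·3·14}·(+1)^3·(+1)^5 = +1.
v=2: v_2(a)=-4, v_2(b)=6; units ≡ 7, 3 (mod 8); ε·ε+αω+βω = 1·1+-4·1+6·0 ≡ 1  ⇒  (a,b)_2 = -1.
v=19: a=19^2·(≡8), b=19^2·(≡15) mod 19; (8|19)=-1, (15|19)=-1; (−1)^{2·2·9}·(-1)^2·(-1)^2 = +1.
v=7: a=7^13·(≡5), b=7^7·(≡1) mod 7; (5|7)=-1, (1|7)=+1; (−1)^{13·7·3}·(-1)^7·(+1)^13 = +1.
v=17: a=17^3·(≡3), b=17^2·(≡15) mod 17; (3|17)=-1, (15|17)=+1; (−1)^{3·2·8}·(-1)^2·(+1)^3 = +1.
v=3: a=3^7·(≡2), b=3^4·(≡2) mod 3; (2|3)=-1, (2|3)=-1; (−1)^{7·4·1}·(-1)^4·(-1)^7 = -1.
(-10353, 203 / ℚ) ramifies at {2, 3}: a division algebra.

[2, 3]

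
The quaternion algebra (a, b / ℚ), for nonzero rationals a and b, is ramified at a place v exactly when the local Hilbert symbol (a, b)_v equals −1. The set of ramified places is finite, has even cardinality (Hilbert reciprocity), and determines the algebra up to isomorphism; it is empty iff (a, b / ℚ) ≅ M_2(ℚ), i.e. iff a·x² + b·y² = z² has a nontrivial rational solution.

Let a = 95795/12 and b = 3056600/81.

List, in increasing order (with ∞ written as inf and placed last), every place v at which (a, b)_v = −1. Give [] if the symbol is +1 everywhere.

(a, b) ≡ (5865, 30566) mod (ℚ^×)²; places V = {2, 3, 5, 7, 17, 23, 29, 31, ∞}.
(a,b)_7: α=2, u≡6; β=0, v≡2 (mod 7); (6|7)=-1, (2|7)=+1; sign (−1)^0·-1^0·+1^2 = +1.
(a,b)_2: α=-2, β=3; u≡1, v≡3 (mod 8); ε(u)ε(v)=0·1, αω(v)=-2·1, βω(u)=3·0; sum ≡ 0  ⇒  +1.
(a,b)_29: α=0, u≡20; β=1, v≡17 (mod 29); (20|29)=+1, (17|29)=-1; sign (−1)^0·+1^1·-1^0 = +1.
(a,b)_∞: sgn(5865)=+, sgn(30566)=+, so +1.
(a,b)_17: α=1, u≡12; β=1, v≡15 (mod 17); (12|17)=-1, (15|17)=+1; sign (−1)^0·-1^1·+1^1 = -1.
(a,b)_23: α=1, u≡4; β=0, v≡7 (mod 23); (4|23)=+1, (7|23)=-1; sign (−1)^0·+1^0·-1^1 = -1.
(a,b)_31: α=0, u≡3; β=1, v≡19 (mod 31); (3|31)=-1, (19|31)=+1; sign (−1)^0·-1^1·+1^0 = -1.
(a,b)_5: α=1, u≡2; β=2, v≡4 (mod 5); (2|5)=-1, (4|5)=+1; sign (−1)^0·-1^2·+1^1 = +1.
(a,b)_3: α=-1, u≡2; β=-4, v≡2 (mod 3); (2|3)=-1, (2|3)=-1; sign (−1)^0·-1^-4·-1^-1 = -1.
Ram(5865, 30566) = {3, 17, 23, 31}; no ℚ_3-point on the conic.

[3, 17, 23, 31]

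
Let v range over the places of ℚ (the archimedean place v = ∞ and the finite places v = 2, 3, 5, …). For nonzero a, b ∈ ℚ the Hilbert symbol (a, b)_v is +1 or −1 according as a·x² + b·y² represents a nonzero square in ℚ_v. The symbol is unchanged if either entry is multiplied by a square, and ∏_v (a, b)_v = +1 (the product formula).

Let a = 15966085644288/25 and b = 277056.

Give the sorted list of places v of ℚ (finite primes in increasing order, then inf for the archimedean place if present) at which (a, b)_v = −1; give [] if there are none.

Mod squares: a ≡ 13, b ≡ 481. Check v ∈ {∞, 2, 3, 5, 13, 37}.
v=37: a=37^2·(≡19), b=37^1·(≡14) mod 37; (19|37)=-1, (14|37)=-1; (−1)^{2·1·18}·(-1)^1·(-1)^2 = -1.
v=13: a=13^3·(≡3), b=13^1·(≡5) mod 13; (3|13)=+1, (5|13)=-1; (−1)^{3·1·6}·(+1)^1·(-1)^3 = -1.
v=3: a=3^4·(≡1), b=3^2·(≡1) mod 3; (1|3)=+1, (1|3)=+1; (−1)^{4·2·1}·(+1)^2·(+1)^4 = +1.
v=∞: 13 > 0 and 481 > 0  ⇒  (a,b)_∞ = +1.
v=2: v_2(a)=16, v_2(b)=6; units ≡ 5, 1 (mod 8); ε·ε+αω+βω = 0·0+16·0+6·1 ≡ 0  ⇒  (a,b)_2 = +1.
v=5: a=5^-2·(≡3), b=5^0·(≡1) mod 5; (3|5)=-1, (1|5)=+1; (−1)^{-2·0·2}·(-1)^0·(+1)^-2 = +1.
|Ram(13, 481)| = 2, even; anisotropic at {13, 37}.

[13, 37]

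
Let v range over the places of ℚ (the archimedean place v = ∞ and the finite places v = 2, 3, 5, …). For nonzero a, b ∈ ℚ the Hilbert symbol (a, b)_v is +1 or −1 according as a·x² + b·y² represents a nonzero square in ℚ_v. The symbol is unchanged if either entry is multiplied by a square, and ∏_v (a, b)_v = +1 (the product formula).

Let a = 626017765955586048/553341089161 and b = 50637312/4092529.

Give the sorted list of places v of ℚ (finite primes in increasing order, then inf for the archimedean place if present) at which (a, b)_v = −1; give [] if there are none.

[2, 3, 11, 37]

Mod squares: a ≡ 2, b ≡ 2442. Check v ∈ {∞, 2, 3, 7, 11, 17, 19, 37, 43, 47}.
v=7: a=7^-4·(≡4), b=7^-2·(≡3) mod 7; (4|7)=+1, (3|7)=-1; (−1)^{-4·-2·3}·(+1)^-2·(-1)^-4 = +1.
v=37: a=37^4·(≡29), b=37^1·(≡32) mod 37; (29|37)=-1, (32|37)=-1; (−1)^{4·1·18}·(-1)^1·(-1)^4 = -1.
v=2: v_2(a)=11, v_2(b)=9; units ≡ 1, 5 (mod 8); ε·ε+αω+βω = 0·0+11·1+9·0 ≡ 1  ⇒  (a,b)_2 = -1.
v=3: a=3^6·(≡2), b=3^5·(≡1) mod 3; (2|3)=-1, (1|3)=+1; (−1)^{6·5·1}·(-1)^5·(+1)^6 = -1.
v=43: a=43^2·(≡18), b=43^0·(≡42) mod 43; (18|43)=-1, (42|43)=-1; (−1)^{2·0·21}·(-1)^0·(-1)^2 = +1.
v=11: a=11^2·(≡6), b=11^1·(≡2) mod 11; (6|11)=-1, (2|11)=-1; (−1)^{2·1·5}·(-1)^1·(-1)^2 = -1.
v=19: a=19^-2·(≡3), b=19^0·(≡14) mod 19; (3|19)=-1, (14|19)=-1; (−1)^{-2·0·9}·(-1)^0·(-1)^-2 = +1.
v=∞: 2 > 0 and 2442 > 0  ⇒  (a,b)_∞ = +1.
v=47: a=47^-2·(≡1), b=47^0·(≡19) mod 47; (1|47)=+1, (19|47)=-1; (−1)^{-2·0·23}·(+1)^0·(-1)^-2 = +1.
v=17: a=17^-2·(≡15), b=17^-4·(≡5) mod 17; (15|17)=+1, (5|17)=-1; (−1)^{-2·-4·8}·(+1)^-4·(-1)^-2 = +1.
Ram(2, 2442) = {2, 3, 11, 37}; no ℚ_2-point on the conic.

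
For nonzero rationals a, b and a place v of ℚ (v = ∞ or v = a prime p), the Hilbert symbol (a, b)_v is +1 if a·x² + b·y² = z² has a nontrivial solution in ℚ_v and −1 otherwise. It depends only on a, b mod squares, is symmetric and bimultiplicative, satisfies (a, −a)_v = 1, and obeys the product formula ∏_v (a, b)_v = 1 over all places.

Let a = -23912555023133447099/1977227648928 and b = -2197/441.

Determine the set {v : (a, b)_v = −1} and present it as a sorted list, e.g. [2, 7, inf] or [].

[2, 3, 13, inf]

(a, b) ≡ (-462, -13) mod (ℚ^×)²; places V = {2, 3, 7, 11, 13, 19, 41, ∞}.
(a,b)_13: α=10, u≡6; β=3, v≡1 (mod 13); (6|13)=-1, (1|13)=+1; sign (−1)^0·-1^3·+1^10 = -1.
(a,b)_2: α=-5, β=0; u≡1, v≡3 (mod 8); ε(u)ε(v)=0·1, αω(v)=-5·1, βω(u)=0·0; sum ≡ 1  ⇒  -1.
(a,b)_19: α=4, u≡12; β=0, v≡16 (mod 19); (12|19)=-1, (16|19)=+1; sign (−1)^0·-1^0·+1^4 = +1.
(a,b)_∞: sgn(-462)=−, sgn(-13)=−, so -1.
(a,b)_41: α=-2, u≡14; β=0, v≡27 (mod 41); (14|41)=-1, (27|41)=-1; sign (−1)^0·-1^0·-1^-2 = +1.
(a,b)_11: α=3, u≡10; β=0, v≡3 (mod 11); (10|11)=-1, (3|11)=+1; sign (−1)^0·-1^0·+1^3 = +1.
(a,b)_3: α=-7, u≡2; β=-2, v≡2 (mod 3); (2|3)=-1, (2|3)=-1; sign (−1)^0·-1^-2·-1^-7 = -1.
(a,b)_7: α=-5, u≡1; β=-2, v≡4 (mod 7); (1|7)=+1, (4|7)=+1; sign (−1)^0·+1^-2·+1^-5 = +1.
|Ram(-462, -13)| = 4, even; anisotropic at {2, 3, 13, ∞}.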